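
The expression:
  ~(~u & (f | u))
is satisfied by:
  {u: True, f: False}
  {f: False, u: False}
  {f: True, u: True}


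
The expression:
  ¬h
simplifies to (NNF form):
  ¬h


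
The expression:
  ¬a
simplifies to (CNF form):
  ¬a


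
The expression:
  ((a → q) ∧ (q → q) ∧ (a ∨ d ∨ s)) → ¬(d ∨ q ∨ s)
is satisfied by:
  {a: True, q: False, s: False, d: False}
  {a: True, d: True, q: False, s: False}
  {a: True, s: True, q: False, d: False}
  {a: True, d: True, s: True, q: False}
  {d: False, q: False, s: False, a: False}
  {q: True, d: False, s: False, a: False}


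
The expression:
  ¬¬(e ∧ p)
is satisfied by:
  {p: True, e: True}


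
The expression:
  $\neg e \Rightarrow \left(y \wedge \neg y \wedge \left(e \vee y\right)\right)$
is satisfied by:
  {e: True}


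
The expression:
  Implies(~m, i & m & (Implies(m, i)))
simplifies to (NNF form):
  m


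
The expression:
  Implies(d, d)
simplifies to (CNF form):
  True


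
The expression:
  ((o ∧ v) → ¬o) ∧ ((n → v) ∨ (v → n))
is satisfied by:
  {v: False, o: False}
  {o: True, v: False}
  {v: True, o: False}


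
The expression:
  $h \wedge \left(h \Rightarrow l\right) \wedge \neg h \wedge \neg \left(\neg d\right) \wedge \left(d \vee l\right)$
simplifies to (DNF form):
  $\text{False}$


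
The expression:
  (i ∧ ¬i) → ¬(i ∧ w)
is always true.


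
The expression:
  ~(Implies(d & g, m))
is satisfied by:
  {d: True, g: True, m: False}


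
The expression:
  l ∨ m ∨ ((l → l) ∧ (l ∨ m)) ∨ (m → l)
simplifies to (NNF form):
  True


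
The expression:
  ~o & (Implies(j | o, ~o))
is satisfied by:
  {o: False}


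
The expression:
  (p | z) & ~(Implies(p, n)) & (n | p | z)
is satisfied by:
  {p: True, n: False}


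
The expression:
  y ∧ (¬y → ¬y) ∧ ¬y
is never true.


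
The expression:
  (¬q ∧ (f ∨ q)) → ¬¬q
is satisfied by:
  {q: True, f: False}
  {f: False, q: False}
  {f: True, q: True}


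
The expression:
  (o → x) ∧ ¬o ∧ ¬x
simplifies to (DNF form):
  ¬o ∧ ¬x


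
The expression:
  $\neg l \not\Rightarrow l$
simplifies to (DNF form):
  $\neg l$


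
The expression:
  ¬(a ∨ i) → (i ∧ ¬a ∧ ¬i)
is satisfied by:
  {i: True, a: True}
  {i: True, a: False}
  {a: True, i: False}


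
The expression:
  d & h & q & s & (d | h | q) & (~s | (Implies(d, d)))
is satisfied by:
  {h: True, s: True, d: True, q: True}


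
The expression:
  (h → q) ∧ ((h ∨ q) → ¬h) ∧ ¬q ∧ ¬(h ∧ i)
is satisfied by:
  {q: False, h: False}


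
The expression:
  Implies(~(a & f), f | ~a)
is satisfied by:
  {f: True, a: False}
  {a: False, f: False}
  {a: True, f: True}


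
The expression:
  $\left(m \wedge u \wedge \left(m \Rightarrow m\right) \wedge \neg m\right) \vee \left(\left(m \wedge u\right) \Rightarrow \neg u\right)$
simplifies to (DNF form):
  $\neg m \vee \neg u$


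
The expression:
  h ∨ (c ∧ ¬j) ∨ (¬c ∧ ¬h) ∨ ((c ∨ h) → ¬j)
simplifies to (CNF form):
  h ∨ ¬c ∨ ¬j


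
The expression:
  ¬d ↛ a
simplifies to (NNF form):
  ¬a ∧ ¬d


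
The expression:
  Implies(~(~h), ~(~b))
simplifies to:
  b | ~h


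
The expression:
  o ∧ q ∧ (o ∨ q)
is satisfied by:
  {o: True, q: True}


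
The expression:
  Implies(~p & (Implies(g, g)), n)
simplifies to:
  n | p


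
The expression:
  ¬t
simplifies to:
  ¬t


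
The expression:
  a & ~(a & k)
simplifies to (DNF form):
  a & ~k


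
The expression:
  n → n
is always true.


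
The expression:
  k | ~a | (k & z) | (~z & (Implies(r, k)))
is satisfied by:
  {k: True, r: False, z: False, a: False}
  {k: True, z: True, r: False, a: False}
  {k: True, r: True, z: False, a: False}
  {k: True, z: True, r: True, a: False}
  {k: False, r: False, z: False, a: False}
  {z: True, k: False, r: False, a: False}
  {r: True, k: False, z: False, a: False}
  {z: True, r: True, k: False, a: False}
  {a: True, k: True, r: False, z: False}
  {a: True, z: True, k: True, r: False}
  {a: True, k: True, r: True, z: False}
  {a: True, z: True, k: True, r: True}
  {a: True, k: False, r: False, z: False}


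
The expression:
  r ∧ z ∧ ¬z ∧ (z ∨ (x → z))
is never true.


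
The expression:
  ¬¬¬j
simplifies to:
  ¬j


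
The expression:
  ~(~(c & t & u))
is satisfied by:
  {t: True, c: True, u: True}


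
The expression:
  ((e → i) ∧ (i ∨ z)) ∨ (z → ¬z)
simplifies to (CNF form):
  i ∨ ¬e ∨ ¬z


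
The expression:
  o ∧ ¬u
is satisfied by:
  {o: True, u: False}


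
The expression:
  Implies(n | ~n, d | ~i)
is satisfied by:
  {d: True, i: False}
  {i: False, d: False}
  {i: True, d: True}


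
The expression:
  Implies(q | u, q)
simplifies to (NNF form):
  q | ~u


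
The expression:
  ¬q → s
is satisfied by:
  {q: True, s: True}
  {q: True, s: False}
  {s: True, q: False}


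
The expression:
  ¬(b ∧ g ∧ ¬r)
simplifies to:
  r ∨ ¬b ∨ ¬g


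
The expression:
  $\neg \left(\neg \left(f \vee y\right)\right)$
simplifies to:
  $f \vee y$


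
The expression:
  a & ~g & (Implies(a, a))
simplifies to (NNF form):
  a & ~g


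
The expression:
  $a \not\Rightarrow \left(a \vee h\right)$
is never true.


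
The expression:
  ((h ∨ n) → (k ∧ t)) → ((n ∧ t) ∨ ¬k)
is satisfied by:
  {h: True, n: True, t: False, k: False}
  {n: True, t: False, k: False, h: False}
  {h: True, n: True, t: True, k: False}
  {n: True, t: True, k: False, h: False}
  {h: True, t: False, k: False, n: False}
  {h: False, t: False, k: False, n: False}
  {h: True, t: True, k: False, n: False}
  {t: True, h: False, k: False, n: False}
  {h: True, k: True, n: True, t: False}
  {k: True, n: True, h: False, t: False}
  {h: True, k: True, n: True, t: True}
  {k: True, n: True, t: True, h: False}
  {k: True, h: True, n: False, t: False}


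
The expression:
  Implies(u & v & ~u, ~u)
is always true.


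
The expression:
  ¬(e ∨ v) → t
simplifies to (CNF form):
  e ∨ t ∨ v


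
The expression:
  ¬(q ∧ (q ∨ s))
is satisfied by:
  {q: False}


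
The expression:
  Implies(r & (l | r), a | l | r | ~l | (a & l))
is always true.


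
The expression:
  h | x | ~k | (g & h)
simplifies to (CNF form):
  h | x | ~k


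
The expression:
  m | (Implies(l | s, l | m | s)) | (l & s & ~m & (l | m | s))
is always true.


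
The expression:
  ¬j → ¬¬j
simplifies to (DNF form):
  j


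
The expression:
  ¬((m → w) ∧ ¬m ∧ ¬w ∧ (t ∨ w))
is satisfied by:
  {m: True, w: True, t: False}
  {m: True, w: False, t: False}
  {w: True, m: False, t: False}
  {m: False, w: False, t: False}
  {m: True, t: True, w: True}
  {m: True, t: True, w: False}
  {t: True, w: True, m: False}


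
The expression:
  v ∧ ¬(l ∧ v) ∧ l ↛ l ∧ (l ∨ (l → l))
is never true.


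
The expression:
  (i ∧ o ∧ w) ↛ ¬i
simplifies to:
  i ∧ o ∧ w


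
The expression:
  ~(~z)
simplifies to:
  z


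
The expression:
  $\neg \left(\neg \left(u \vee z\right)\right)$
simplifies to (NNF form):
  $u \vee z$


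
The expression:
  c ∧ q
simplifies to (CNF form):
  c ∧ q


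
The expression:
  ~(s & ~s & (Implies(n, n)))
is always true.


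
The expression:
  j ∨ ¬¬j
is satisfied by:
  {j: True}


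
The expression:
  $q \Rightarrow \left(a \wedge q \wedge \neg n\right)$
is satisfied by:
  {a: True, q: False, n: False}
  {a: False, q: False, n: False}
  {n: True, a: True, q: False}
  {n: True, a: False, q: False}
  {q: True, a: True, n: False}


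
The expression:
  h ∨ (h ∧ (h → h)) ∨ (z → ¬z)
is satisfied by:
  {h: True, z: False}
  {z: False, h: False}
  {z: True, h: True}


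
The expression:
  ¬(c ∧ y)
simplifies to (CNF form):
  ¬c ∨ ¬y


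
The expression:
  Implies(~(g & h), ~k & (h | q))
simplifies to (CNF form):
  (h | q) & (g | ~k) & (h | ~k) & (g | h | q) & (g | h | ~k) & (g | q | ~k) & (h | q | ~k)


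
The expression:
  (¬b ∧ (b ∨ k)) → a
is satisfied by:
  {a: True, b: True, k: False}
  {a: True, k: False, b: False}
  {b: True, k: False, a: False}
  {b: False, k: False, a: False}
  {a: True, b: True, k: True}
  {a: True, k: True, b: False}
  {b: True, k: True, a: False}


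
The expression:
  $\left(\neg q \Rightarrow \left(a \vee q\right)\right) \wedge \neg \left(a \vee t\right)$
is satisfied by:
  {q: True, t: False, a: False}


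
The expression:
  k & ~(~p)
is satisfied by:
  {p: True, k: True}


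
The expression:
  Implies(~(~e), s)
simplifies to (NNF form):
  s | ~e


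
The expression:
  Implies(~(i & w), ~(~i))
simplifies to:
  i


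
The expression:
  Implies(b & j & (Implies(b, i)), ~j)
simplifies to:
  ~b | ~i | ~j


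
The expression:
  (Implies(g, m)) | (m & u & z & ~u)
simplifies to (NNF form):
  m | ~g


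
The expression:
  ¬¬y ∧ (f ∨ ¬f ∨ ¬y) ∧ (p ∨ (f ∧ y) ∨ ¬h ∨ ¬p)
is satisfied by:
  {y: True}


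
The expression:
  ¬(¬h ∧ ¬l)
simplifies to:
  h ∨ l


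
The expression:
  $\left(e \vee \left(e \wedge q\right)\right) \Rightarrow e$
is always true.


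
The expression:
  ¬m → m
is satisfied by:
  {m: True}


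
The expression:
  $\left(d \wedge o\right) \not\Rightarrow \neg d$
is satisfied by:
  {d: True, o: True}


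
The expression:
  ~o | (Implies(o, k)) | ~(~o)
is always true.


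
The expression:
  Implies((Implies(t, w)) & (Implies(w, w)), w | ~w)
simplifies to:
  True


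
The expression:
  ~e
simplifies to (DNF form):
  ~e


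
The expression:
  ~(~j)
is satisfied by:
  {j: True}


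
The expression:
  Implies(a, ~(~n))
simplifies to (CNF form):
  n | ~a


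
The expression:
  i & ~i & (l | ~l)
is never true.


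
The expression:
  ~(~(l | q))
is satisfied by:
  {q: True, l: True}
  {q: True, l: False}
  {l: True, q: False}


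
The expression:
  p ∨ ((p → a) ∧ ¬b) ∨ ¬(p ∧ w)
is always true.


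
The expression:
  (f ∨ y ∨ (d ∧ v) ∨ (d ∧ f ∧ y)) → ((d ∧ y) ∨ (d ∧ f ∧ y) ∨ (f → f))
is always true.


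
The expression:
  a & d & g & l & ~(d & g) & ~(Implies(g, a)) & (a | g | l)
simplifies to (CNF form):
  False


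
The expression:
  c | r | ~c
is always true.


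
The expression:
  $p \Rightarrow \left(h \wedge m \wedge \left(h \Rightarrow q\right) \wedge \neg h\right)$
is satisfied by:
  {p: False}


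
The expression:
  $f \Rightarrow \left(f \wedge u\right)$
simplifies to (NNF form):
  $u \vee \neg f$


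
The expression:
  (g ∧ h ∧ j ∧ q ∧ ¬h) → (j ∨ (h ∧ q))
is always true.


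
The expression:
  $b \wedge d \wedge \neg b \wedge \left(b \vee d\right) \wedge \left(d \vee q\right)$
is never true.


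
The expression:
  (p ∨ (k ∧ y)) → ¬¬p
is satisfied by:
  {p: True, k: False, y: False}
  {k: False, y: False, p: False}
  {y: True, p: True, k: False}
  {y: True, k: False, p: False}
  {p: True, k: True, y: False}
  {k: True, p: False, y: False}
  {y: True, k: True, p: True}


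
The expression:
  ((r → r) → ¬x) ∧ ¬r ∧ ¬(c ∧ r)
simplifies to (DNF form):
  ¬r ∧ ¬x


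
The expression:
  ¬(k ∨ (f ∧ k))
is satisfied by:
  {k: False}


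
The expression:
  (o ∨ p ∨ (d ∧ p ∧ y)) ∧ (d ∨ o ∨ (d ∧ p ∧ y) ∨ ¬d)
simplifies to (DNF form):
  o ∨ p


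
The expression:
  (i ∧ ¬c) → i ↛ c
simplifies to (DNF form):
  True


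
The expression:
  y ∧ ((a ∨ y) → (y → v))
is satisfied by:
  {y: True, v: True}


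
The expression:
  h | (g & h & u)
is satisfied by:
  {h: True}


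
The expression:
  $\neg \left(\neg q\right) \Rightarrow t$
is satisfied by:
  {t: True, q: False}
  {q: False, t: False}
  {q: True, t: True}


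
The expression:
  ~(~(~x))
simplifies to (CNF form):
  ~x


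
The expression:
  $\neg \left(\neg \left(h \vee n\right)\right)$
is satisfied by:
  {n: True, h: True}
  {n: True, h: False}
  {h: True, n: False}


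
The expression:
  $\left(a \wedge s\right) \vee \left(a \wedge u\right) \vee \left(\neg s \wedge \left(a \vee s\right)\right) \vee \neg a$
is always true.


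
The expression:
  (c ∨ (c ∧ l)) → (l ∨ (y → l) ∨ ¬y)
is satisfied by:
  {l: True, c: False, y: False}
  {c: False, y: False, l: False}
  {y: True, l: True, c: False}
  {y: True, c: False, l: False}
  {l: True, c: True, y: False}
  {c: True, l: False, y: False}
  {y: True, c: True, l: True}


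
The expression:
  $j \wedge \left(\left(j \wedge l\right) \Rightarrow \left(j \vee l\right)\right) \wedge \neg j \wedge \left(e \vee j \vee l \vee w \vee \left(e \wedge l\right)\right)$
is never true.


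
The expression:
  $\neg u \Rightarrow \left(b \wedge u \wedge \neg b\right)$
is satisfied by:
  {u: True}


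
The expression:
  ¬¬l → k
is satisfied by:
  {k: True, l: False}
  {l: False, k: False}
  {l: True, k: True}


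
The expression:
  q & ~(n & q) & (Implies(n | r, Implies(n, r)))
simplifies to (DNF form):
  q & ~n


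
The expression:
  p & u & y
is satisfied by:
  {p: True, u: True, y: True}


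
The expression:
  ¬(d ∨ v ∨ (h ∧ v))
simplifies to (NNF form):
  ¬d ∧ ¬v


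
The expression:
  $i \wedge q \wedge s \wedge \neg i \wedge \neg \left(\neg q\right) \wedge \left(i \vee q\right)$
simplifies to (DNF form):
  $\text{False}$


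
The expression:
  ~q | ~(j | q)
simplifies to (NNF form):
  ~q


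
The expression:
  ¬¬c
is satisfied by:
  {c: True}


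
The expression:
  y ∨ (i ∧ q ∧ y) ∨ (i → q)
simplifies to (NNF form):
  q ∨ y ∨ ¬i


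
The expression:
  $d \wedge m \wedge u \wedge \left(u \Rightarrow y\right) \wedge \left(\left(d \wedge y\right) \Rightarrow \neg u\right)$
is never true.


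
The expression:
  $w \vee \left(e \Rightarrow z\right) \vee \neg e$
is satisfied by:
  {w: True, z: True, e: False}
  {w: True, e: False, z: False}
  {z: True, e: False, w: False}
  {z: False, e: False, w: False}
  {w: True, z: True, e: True}
  {w: True, e: True, z: False}
  {z: True, e: True, w: False}


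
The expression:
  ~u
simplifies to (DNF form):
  ~u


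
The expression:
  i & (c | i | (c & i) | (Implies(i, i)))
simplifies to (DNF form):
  i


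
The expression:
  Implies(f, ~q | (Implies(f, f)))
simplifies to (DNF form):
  True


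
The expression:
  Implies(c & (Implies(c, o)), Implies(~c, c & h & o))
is always true.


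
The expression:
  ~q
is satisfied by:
  {q: False}


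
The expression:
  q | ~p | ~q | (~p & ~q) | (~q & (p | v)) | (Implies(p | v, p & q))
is always true.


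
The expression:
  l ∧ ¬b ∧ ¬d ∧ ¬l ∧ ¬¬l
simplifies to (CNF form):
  False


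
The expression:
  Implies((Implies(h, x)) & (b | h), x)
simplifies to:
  h | x | ~b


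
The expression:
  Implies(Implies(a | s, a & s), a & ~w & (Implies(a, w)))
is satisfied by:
  {a: True, s: False}
  {s: True, a: False}


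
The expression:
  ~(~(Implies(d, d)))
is always true.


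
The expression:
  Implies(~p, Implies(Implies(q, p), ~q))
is always true.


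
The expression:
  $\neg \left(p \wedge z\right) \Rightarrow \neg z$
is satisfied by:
  {p: True, z: False}
  {z: False, p: False}
  {z: True, p: True}


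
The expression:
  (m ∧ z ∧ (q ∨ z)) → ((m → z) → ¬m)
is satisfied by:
  {m: False, z: False}
  {z: True, m: False}
  {m: True, z: False}


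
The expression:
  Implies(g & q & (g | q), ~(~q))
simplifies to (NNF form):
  True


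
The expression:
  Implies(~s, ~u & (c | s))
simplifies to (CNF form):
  (c | s) & (s | ~u)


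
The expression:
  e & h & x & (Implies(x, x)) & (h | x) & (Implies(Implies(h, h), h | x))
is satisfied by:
  {h: True, e: True, x: True}


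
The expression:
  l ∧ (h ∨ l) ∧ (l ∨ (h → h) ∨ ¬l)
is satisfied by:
  {l: True}


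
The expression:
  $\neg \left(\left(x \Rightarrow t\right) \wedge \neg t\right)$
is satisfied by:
  {x: True, t: True}
  {x: True, t: False}
  {t: True, x: False}


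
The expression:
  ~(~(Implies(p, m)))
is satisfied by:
  {m: True, p: False}
  {p: False, m: False}
  {p: True, m: True}


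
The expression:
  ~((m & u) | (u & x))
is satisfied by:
  {m: False, u: False, x: False}
  {x: True, m: False, u: False}
  {m: True, x: False, u: False}
  {x: True, m: True, u: False}
  {u: True, x: False, m: False}


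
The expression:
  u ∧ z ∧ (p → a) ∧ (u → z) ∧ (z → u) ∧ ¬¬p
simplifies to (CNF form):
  a ∧ p ∧ u ∧ z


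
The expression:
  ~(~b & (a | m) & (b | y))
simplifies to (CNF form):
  (b | ~a | ~y) & (b | ~m | ~y)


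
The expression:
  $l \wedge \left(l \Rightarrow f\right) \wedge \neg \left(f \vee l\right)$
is never true.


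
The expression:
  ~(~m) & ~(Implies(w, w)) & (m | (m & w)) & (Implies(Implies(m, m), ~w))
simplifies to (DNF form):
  False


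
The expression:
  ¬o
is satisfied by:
  {o: False}


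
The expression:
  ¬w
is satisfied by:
  {w: False}


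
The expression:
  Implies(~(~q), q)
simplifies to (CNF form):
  True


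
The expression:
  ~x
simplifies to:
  ~x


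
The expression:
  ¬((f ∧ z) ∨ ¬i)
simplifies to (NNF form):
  i ∧ (¬f ∨ ¬z)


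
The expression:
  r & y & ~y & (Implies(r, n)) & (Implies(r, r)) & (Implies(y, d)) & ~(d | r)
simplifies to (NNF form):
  False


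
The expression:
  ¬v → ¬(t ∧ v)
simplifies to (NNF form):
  True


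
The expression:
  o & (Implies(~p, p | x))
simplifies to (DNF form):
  (o & p) | (o & x)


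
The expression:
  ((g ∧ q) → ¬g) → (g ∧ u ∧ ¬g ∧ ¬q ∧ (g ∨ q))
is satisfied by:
  {g: True, q: True}


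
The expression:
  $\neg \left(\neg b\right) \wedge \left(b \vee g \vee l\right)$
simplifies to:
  $b$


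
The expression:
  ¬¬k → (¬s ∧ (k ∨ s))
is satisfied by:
  {s: False, k: False}
  {k: True, s: False}
  {s: True, k: False}


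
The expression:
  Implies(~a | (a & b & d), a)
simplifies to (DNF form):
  a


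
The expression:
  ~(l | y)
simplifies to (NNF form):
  ~l & ~y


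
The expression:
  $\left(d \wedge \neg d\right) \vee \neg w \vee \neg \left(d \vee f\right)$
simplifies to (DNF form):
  $\left(\neg d \wedge \neg f\right) \vee \neg w$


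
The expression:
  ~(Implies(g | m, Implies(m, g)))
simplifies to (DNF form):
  m & ~g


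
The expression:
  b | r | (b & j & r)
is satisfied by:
  {r: True, b: True}
  {r: True, b: False}
  {b: True, r: False}


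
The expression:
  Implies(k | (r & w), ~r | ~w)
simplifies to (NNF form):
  ~r | ~w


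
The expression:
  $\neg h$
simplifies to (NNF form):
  $\neg h$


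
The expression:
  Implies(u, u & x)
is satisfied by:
  {x: True, u: False}
  {u: False, x: False}
  {u: True, x: True}


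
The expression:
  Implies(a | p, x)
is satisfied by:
  {x: True, p: False, a: False}
  {x: True, a: True, p: False}
  {x: True, p: True, a: False}
  {x: True, a: True, p: True}
  {a: False, p: False, x: False}


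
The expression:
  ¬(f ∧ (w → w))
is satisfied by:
  {f: False}


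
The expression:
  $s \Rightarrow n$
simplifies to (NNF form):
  $n \vee \neg s$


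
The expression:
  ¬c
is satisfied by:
  {c: False}


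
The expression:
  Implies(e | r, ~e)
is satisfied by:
  {e: False}


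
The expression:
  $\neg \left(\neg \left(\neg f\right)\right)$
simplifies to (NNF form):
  $\neg f$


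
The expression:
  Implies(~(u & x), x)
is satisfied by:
  {x: True}


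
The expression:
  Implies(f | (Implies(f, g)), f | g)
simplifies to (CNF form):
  f | g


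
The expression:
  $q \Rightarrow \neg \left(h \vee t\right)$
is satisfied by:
  {t: False, q: False, h: False}
  {h: True, t: False, q: False}
  {t: True, h: False, q: False}
  {h: True, t: True, q: False}
  {q: True, h: False, t: False}


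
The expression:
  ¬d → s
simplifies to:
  d ∨ s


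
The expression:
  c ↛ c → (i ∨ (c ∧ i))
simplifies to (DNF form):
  True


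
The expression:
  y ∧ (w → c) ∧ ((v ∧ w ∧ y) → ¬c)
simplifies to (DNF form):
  (y ∧ ¬w) ∨ (c ∧ y ∧ ¬v) ∨ (c ∧ y ∧ ¬w) ∨ (y ∧ ¬v ∧ ¬w)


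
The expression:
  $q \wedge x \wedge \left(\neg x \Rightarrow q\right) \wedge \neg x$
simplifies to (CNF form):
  $\text{False}$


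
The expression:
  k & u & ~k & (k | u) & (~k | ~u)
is never true.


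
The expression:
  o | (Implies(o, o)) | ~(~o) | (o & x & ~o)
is always true.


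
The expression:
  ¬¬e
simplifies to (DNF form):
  e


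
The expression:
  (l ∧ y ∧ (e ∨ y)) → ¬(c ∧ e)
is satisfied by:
  {l: False, c: False, y: False, e: False}
  {e: True, l: False, c: False, y: False}
  {y: True, l: False, c: False, e: False}
  {e: True, y: True, l: False, c: False}
  {c: True, e: False, l: False, y: False}
  {e: True, c: True, l: False, y: False}
  {y: True, c: True, e: False, l: False}
  {e: True, y: True, c: True, l: False}
  {l: True, y: False, c: False, e: False}
  {e: True, l: True, y: False, c: False}
  {y: True, l: True, e: False, c: False}
  {e: True, y: True, l: True, c: False}
  {c: True, l: True, y: False, e: False}
  {e: True, c: True, l: True, y: False}
  {y: True, c: True, l: True, e: False}


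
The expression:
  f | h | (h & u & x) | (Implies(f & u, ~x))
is always true.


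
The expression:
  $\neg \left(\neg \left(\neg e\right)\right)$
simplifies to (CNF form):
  $\neg e$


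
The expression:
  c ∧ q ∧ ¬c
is never true.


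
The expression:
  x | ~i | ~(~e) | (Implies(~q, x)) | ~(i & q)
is always true.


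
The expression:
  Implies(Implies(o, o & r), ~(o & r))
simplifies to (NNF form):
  ~o | ~r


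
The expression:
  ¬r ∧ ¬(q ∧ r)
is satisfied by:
  {r: False}


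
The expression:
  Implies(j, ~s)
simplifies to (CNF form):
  ~j | ~s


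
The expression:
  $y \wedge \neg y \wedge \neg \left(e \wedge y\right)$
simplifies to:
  $\text{False}$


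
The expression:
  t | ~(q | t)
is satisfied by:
  {t: True, q: False}
  {q: False, t: False}
  {q: True, t: True}


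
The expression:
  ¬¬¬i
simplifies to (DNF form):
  ¬i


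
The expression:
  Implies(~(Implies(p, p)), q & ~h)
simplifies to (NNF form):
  True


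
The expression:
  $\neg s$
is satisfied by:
  {s: False}


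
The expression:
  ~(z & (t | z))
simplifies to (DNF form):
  ~z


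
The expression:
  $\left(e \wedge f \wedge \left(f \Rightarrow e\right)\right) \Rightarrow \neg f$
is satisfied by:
  {e: False, f: False}
  {f: True, e: False}
  {e: True, f: False}


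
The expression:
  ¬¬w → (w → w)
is always true.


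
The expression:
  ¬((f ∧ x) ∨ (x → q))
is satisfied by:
  {x: True, q: False, f: False}


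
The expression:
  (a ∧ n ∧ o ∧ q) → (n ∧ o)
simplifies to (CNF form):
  True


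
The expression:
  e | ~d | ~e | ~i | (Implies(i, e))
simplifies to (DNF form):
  True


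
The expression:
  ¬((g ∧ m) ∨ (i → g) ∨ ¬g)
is never true.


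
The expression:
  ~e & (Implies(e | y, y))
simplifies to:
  ~e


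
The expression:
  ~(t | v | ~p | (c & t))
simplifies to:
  p & ~t & ~v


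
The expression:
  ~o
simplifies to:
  ~o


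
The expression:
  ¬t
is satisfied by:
  {t: False}


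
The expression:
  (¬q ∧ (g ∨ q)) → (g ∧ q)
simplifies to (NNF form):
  q ∨ ¬g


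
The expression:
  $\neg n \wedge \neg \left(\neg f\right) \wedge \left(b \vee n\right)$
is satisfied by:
  {b: True, f: True, n: False}


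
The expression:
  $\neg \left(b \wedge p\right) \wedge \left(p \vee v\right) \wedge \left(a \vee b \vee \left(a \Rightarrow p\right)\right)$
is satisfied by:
  {v: True, p: False, b: False}
  {b: True, v: True, p: False}
  {p: True, v: True, b: False}
  {p: True, v: False, b: False}


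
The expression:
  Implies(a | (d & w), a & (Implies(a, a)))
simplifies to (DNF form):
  a | ~d | ~w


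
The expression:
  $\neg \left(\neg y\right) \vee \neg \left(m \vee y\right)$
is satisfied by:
  {y: True, m: False}
  {m: False, y: False}
  {m: True, y: True}


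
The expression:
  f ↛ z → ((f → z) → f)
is always true.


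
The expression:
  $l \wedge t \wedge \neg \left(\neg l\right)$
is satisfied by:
  {t: True, l: True}


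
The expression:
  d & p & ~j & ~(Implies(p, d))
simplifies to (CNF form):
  False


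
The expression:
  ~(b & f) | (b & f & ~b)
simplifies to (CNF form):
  ~b | ~f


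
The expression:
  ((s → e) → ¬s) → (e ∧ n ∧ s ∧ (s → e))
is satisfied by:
  {e: True, s: True}


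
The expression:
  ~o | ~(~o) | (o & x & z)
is always true.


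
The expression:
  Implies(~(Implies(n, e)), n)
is always true.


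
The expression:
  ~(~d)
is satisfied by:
  {d: True}


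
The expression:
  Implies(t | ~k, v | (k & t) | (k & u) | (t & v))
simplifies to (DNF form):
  k | v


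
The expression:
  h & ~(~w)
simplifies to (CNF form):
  h & w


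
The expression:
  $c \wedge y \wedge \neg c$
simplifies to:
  $\text{False}$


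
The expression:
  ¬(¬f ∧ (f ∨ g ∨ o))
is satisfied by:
  {f: True, o: False, g: False}
  {g: True, f: True, o: False}
  {f: True, o: True, g: False}
  {g: True, f: True, o: True}
  {g: False, o: False, f: False}


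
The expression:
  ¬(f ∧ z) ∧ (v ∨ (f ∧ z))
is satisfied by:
  {v: True, z: False, f: False}
  {f: True, v: True, z: False}
  {z: True, v: True, f: False}


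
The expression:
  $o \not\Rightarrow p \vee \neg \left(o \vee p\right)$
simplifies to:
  $\neg p$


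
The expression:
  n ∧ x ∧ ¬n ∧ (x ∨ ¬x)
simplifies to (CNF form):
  False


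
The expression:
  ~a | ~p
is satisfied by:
  {p: False, a: False}
  {a: True, p: False}
  {p: True, a: False}


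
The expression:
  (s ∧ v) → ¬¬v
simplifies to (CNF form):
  True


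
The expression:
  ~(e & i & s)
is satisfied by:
  {s: False, e: False, i: False}
  {i: True, s: False, e: False}
  {e: True, s: False, i: False}
  {i: True, e: True, s: False}
  {s: True, i: False, e: False}
  {i: True, s: True, e: False}
  {e: True, s: True, i: False}


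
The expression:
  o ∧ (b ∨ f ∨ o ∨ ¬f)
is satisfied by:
  {o: True}


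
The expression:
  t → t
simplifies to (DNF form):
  True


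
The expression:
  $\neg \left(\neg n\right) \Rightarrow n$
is always true.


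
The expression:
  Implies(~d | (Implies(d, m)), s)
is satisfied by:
  {s: True, d: True, m: False}
  {s: True, d: False, m: False}
  {s: True, m: True, d: True}
  {s: True, m: True, d: False}
  {d: True, m: False, s: False}


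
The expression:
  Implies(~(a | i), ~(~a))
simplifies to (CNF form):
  a | i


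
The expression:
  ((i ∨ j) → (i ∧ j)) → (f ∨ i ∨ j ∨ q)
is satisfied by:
  {i: True, q: True, f: True, j: True}
  {i: True, q: True, f: True, j: False}
  {i: True, q: True, j: True, f: False}
  {i: True, q: True, j: False, f: False}
  {i: True, f: True, j: True, q: False}
  {i: True, f: True, j: False, q: False}
  {i: True, f: False, j: True, q: False}
  {i: True, f: False, j: False, q: False}
  {q: True, f: True, j: True, i: False}
  {q: True, f: True, j: False, i: False}
  {q: True, j: True, f: False, i: False}
  {q: True, j: False, f: False, i: False}
  {f: True, j: True, q: False, i: False}
  {f: True, q: False, j: False, i: False}
  {j: True, q: False, f: False, i: False}


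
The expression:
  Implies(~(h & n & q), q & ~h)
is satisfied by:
  {n: True, q: True, h: False}
  {q: True, h: False, n: False}
  {n: True, h: True, q: True}


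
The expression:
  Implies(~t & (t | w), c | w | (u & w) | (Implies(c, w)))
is always true.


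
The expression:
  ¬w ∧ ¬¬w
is never true.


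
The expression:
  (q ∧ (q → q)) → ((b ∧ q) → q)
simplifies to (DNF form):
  True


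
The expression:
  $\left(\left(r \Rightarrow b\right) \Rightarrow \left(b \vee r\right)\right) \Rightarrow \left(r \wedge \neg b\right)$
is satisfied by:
  {b: False}


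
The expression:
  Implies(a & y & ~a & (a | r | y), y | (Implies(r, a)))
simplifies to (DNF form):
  True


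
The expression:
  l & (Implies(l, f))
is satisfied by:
  {f: True, l: True}


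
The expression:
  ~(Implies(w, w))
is never true.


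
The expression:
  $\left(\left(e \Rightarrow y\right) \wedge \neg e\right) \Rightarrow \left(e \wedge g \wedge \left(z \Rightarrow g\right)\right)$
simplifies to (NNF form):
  $e$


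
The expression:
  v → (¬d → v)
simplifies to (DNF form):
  True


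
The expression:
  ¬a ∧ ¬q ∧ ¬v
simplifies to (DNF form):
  ¬a ∧ ¬q ∧ ¬v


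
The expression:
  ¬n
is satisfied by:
  {n: False}


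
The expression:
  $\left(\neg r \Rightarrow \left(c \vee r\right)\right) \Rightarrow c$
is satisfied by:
  {c: True, r: False}
  {r: False, c: False}
  {r: True, c: True}


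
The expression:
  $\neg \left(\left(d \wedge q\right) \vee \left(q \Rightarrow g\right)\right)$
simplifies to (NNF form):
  $q \wedge \neg d \wedge \neg g$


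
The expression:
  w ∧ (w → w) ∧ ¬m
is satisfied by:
  {w: True, m: False}


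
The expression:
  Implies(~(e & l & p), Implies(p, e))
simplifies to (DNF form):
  e | ~p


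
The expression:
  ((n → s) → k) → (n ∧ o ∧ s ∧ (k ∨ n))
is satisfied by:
  {s: True, o: True, k: False, n: False}
  {s: True, k: False, o: False, n: False}
  {o: True, s: False, k: False, n: False}
  {s: False, k: False, o: False, n: False}
  {n: True, s: True, o: True, k: False}
  {n: True, s: True, k: False, o: False}
  {s: True, n: True, k: True, o: True}


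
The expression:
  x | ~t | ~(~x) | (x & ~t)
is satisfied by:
  {x: True, t: False}
  {t: False, x: False}
  {t: True, x: True}


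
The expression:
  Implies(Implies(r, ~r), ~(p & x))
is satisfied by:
  {r: True, p: False, x: False}
  {p: False, x: False, r: False}
  {r: True, x: True, p: False}
  {x: True, p: False, r: False}
  {r: True, p: True, x: False}
  {p: True, r: False, x: False}
  {r: True, x: True, p: True}


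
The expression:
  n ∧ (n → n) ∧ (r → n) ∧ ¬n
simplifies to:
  False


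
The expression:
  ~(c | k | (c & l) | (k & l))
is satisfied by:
  {k: False, c: False}


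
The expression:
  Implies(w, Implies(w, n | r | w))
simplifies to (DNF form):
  True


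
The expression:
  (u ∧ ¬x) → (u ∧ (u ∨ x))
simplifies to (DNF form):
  True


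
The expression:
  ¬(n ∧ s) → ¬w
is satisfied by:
  {n: True, s: True, w: False}
  {n: True, s: False, w: False}
  {s: True, n: False, w: False}
  {n: False, s: False, w: False}
  {n: True, w: True, s: True}


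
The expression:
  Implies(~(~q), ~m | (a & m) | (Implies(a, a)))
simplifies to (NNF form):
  True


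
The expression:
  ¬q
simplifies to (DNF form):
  ¬q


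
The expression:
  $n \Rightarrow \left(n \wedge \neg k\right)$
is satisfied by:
  {k: False, n: False}
  {n: True, k: False}
  {k: True, n: False}


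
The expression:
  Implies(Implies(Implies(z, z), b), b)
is always true.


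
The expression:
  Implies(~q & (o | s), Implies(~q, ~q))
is always true.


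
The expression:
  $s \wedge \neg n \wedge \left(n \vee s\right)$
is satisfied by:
  {s: True, n: False}


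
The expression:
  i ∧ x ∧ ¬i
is never true.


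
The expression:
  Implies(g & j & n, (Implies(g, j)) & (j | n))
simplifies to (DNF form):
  True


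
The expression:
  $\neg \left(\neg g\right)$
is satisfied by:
  {g: True}


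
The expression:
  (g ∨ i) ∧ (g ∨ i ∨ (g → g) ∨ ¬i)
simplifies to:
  g ∨ i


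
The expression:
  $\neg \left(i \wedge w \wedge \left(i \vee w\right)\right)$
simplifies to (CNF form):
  $\neg i \vee \neg w$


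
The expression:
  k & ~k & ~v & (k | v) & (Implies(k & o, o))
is never true.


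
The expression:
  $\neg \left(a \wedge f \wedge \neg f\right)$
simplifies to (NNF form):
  $\text{True}$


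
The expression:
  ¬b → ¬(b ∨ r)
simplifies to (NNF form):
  b ∨ ¬r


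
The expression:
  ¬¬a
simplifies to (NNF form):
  a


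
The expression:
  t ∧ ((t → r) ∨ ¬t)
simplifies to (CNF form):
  r ∧ t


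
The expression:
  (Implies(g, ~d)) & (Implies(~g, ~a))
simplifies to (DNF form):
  (g & ~d) | (~a & ~g)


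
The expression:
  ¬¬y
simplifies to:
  y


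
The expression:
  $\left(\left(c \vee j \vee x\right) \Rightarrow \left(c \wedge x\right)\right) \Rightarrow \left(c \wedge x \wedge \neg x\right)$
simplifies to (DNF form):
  $\left(c \wedge \neg x\right) \vee \left(j \wedge \neg c\right) \vee \left(x \wedge \neg c\right)$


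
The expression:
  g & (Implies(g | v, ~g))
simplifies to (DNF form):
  False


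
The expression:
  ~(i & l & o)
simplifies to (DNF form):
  ~i | ~l | ~o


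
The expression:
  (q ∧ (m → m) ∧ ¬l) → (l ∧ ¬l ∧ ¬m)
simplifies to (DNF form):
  l ∨ ¬q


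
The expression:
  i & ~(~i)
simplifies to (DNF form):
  i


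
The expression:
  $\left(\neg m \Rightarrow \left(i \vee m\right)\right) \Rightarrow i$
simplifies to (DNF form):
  $i \vee \neg m$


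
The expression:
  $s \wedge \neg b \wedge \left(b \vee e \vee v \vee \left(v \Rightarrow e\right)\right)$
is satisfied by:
  {s: True, b: False}


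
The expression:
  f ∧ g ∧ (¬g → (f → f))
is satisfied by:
  {g: True, f: True}


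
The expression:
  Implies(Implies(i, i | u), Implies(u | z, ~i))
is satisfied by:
  {u: False, i: False, z: False}
  {z: True, u: False, i: False}
  {u: True, z: False, i: False}
  {z: True, u: True, i: False}
  {i: True, z: False, u: False}


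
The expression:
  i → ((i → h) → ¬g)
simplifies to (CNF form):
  ¬g ∨ ¬h ∨ ¬i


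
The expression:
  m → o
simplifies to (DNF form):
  o ∨ ¬m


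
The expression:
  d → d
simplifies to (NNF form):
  True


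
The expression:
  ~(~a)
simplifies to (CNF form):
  a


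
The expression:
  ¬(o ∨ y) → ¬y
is always true.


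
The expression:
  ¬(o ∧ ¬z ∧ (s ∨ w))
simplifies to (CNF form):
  (z ∨ ¬o ∨ ¬s) ∧ (z ∨ ¬o ∨ ¬w)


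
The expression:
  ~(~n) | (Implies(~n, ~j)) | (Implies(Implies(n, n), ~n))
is always true.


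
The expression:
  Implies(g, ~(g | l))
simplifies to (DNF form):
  ~g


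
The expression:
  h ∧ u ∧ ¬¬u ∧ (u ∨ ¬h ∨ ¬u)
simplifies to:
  h ∧ u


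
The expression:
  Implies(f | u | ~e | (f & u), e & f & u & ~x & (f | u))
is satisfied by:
  {e: True, x: False, u: False, f: False}
  {e: True, x: True, u: False, f: False}
  {u: True, f: True, e: True, x: False}


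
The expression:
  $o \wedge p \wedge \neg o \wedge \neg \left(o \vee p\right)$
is never true.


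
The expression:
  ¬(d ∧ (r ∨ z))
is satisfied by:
  {r: False, d: False, z: False}
  {z: True, r: False, d: False}
  {r: True, z: False, d: False}
  {z: True, r: True, d: False}
  {d: True, z: False, r: False}


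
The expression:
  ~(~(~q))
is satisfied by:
  {q: False}


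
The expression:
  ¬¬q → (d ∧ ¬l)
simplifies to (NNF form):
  (d ∧ ¬l) ∨ ¬q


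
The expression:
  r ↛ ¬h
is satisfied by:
  {r: True, h: True}


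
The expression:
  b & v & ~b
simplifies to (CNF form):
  False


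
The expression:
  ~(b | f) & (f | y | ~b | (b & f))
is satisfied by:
  {f: False, b: False}


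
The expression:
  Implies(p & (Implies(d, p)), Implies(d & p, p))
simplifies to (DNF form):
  True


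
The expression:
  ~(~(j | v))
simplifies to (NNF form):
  j | v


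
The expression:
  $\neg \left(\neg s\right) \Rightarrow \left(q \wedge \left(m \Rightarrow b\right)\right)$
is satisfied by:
  {b: True, q: True, m: False, s: False}
  {q: True, m: False, s: False, b: False}
  {b: True, q: True, m: True, s: False}
  {q: True, m: True, s: False, b: False}
  {b: True, m: False, s: False, q: False}
  {b: False, m: False, s: False, q: False}
  {b: True, m: True, s: False, q: False}
  {m: True, b: False, s: False, q: False}
  {b: True, s: True, q: True, m: False}
  {s: True, q: True, b: False, m: False}
  {b: True, s: True, q: True, m: True}


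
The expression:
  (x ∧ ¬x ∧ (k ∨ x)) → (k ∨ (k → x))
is always true.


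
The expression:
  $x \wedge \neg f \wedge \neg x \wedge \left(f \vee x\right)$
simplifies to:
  $\text{False}$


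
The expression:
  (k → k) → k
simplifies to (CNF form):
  k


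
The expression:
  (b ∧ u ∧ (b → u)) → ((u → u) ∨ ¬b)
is always true.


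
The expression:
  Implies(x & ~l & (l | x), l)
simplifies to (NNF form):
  l | ~x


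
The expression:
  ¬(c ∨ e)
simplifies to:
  ¬c ∧ ¬e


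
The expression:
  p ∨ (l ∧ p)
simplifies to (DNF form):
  p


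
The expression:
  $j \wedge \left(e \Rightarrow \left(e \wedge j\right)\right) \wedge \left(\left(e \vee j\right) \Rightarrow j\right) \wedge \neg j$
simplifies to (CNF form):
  $\text{False}$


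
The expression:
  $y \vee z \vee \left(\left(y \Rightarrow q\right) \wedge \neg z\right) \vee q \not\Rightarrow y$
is always true.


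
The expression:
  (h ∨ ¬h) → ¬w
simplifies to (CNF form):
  ¬w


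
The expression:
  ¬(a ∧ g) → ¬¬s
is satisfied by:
  {a: True, s: True, g: True}
  {a: True, s: True, g: False}
  {s: True, g: True, a: False}
  {s: True, g: False, a: False}
  {a: True, g: True, s: False}


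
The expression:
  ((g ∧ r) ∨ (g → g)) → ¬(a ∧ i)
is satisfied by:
  {a: False, i: False}
  {i: True, a: False}
  {a: True, i: False}


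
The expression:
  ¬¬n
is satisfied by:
  {n: True}


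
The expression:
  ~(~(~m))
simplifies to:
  ~m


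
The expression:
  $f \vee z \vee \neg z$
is always true.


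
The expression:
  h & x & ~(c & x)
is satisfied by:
  {h: True, x: True, c: False}


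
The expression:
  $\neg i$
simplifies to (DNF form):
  $\neg i$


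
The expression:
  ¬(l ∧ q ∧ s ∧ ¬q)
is always true.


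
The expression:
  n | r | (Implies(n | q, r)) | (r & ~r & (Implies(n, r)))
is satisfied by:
  {r: True, n: True, q: False}
  {r: True, q: False, n: False}
  {n: True, q: False, r: False}
  {n: False, q: False, r: False}
  {r: True, n: True, q: True}
  {r: True, q: True, n: False}
  {n: True, q: True, r: False}
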